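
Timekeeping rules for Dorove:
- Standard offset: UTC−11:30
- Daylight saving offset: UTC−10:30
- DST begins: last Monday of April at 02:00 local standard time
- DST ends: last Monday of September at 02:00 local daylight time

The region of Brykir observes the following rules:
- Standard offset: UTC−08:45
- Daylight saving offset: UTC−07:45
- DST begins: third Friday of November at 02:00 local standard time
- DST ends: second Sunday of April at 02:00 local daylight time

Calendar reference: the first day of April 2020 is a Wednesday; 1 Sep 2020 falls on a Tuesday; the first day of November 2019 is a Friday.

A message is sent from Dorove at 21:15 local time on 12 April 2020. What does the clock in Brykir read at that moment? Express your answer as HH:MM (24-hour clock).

00:00

1 April 2020 is a Wednesday, so Mondays fall on 6, 13, 20, 27; the last is April 27.
1 September 2020 is a Tuesday, so Mondays fall on 7, 14, 21, 28; the last is September 28.
Daylight saving runs 27 April – 28 September; 12 April 2020 is outside that window, so Dorove is on standard time at UTC−11:30.
21:15 Dorove + 11h30m = 08:45 UTC (rolling into the next day, 13 April 2020).
1 November 2019 is a Friday, so the first Friday is November 1 and the third is November 15.
1 April 2020 is a Wednesday, so the first Sunday is April 5 and the second is April 12.
At the standard offset (UTC−08:45), 08:45 UTC − 8h45m = 00:00 Brykir standard time.
Daylight saving runs 15 November 2019 – 12 April 2020; the standard-time date in Brykir, 13 April 2020, is outside that window, so Brykir is on standard time at UTC−08:45.
08:45 UTC − 8h45m = 00:00 Brykir.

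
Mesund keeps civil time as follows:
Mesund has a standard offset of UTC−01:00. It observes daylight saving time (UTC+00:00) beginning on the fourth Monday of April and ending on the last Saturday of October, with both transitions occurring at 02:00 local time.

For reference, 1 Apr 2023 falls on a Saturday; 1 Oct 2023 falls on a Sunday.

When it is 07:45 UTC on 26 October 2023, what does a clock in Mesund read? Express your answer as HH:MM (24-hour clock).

07:45

1 April 2023 is a Saturday, so the first Monday is April 3 and the fourth is April 24.
1 October 2023 is a Sunday, so Saturdays fall on 7, 14, 21, 28; the last is October 28.
At the standard offset (UTC−01:00), 07:45 UTC − 1h = 06:45 Mesund standard time.
The standard-time date in Mesund, 26 October 2023, falls between 24 April and 28 October, so daylight saving is in effect and Mesund is at UTC+00:00.
07:45 UTC + 0h = 07:45 local.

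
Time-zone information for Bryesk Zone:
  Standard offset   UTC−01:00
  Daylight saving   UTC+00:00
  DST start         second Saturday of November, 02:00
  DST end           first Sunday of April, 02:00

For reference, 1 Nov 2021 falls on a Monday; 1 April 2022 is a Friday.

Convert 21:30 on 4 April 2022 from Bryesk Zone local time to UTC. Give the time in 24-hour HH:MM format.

22:30

1 November 2021 is a Monday, so the first Saturday is November 6 and the second is November 13.
1 April 2022 is a Friday, so the first Sunday is April 3.
Daylight saving runs 13 November 2021 – 3 April 2022; 4 April 2022 is outside that window, so Bryesk Zone is on standard time at UTC−01:00.
21:30 local + 1h = 22:30 UTC.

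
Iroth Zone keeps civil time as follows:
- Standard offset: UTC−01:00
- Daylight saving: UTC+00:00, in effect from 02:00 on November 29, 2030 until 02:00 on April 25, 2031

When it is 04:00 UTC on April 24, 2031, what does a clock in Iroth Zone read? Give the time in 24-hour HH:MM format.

04:00

At the standard offset (UTC−01:00), 04:00 UTC − 1h = 03:00 Iroth Zone standard time.
The standard-time date in Iroth Zone, April 24, 2031, falls between 29 November 2030 and 25 April 2031, so daylight saving is in effect and Iroth Zone is at UTC+00:00.
04:00 UTC + 0h = 04:00 local.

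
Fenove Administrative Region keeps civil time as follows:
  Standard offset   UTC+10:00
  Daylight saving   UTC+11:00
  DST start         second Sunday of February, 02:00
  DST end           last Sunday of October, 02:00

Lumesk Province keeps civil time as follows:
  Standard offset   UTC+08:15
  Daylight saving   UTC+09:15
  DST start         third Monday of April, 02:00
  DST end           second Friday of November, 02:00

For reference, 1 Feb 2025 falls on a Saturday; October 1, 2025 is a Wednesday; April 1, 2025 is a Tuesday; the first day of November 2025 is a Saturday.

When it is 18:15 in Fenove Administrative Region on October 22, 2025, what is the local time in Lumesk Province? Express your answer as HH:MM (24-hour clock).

16:30

1 February 2025 is a Saturday, so the first Sunday is February 2 and the second is February 9.
1 October 2025 is a Wednesday, so Sundays fall on 5, 12, 19, 26; the last is October 26.
Daylight saving runs 9 February – 26 October; October 22, 2025 is inside that window, so Fenove Administrative Region is at UTC+11:00.
18:15 Fenove Administrative Region − 11h = 07:15 UTC.
1 April 2025 is a Tuesday, so the first Monday is April 7 and the third is April 21.
1 November 2025 is a Saturday, so the first Friday is November 7 and the second is November 14.
At the standard offset (UTC+08:15), 07:15 UTC + 8h15m = 15:30 Lumesk Province standard time.
The standard-time date in Lumesk Province, October 22, 2025, falls between 21 April and 14 November, so daylight saving is in effect and Lumesk Province is at UTC+09:15.
07:15 UTC + 9h15m = 16:30 Lumesk Province.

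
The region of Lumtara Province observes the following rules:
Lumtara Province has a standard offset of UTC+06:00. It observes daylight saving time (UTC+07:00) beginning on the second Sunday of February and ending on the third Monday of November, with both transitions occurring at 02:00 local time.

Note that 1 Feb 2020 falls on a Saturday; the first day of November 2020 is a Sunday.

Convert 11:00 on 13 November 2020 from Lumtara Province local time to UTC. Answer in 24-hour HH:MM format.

04:00

1 February 2020 is a Saturday, so the first Sunday is February 2 and the second is February 9.
1 November 2020 is a Sunday, so the first Monday is November 2 and the third is November 16.
13 November 2020 lies within the daylight-saving period (9 February – 16 November), so Lumtara Province is on daylight time, UTC+07:00.
11:00 local − 7h = 04:00 UTC.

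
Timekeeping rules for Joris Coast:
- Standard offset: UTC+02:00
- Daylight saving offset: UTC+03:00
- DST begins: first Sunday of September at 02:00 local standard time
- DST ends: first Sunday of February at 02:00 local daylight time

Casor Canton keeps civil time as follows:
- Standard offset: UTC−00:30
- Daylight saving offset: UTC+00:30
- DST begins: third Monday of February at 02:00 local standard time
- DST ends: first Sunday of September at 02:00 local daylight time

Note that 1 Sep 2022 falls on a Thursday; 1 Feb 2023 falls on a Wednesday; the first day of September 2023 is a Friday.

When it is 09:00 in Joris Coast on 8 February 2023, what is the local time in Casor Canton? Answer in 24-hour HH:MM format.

1 September 2022 is a Thursday, so the first Sunday is September 4.
1 February 2023 is a Wednesday, so the first Sunday is February 5.
8 February 2023 is outside the daylight-saving period (4 September 2022 – 5 February 2023), so Joris Coast is on standard time, UTC+02:00.
09:00 Joris Coast − 2h = 07:00 UTC.
1 February 2023 is a Wednesday, so the first Monday is February 6 and the third is February 20.
1 September 2023 is a Friday, so the first Sunday is September 3.
At the standard offset (UTC−00:30), 07:00 UTC − 0h30m = 06:30 Casor Canton standard time.
The standard-time date in Casor Canton, 8 February 2023, does not fall between 20 February and 3 September, so daylight saving is not in effect and Casor Canton is at UTC−00:30.
07:00 UTC − 0h30m = 06:30 Casor Canton.

06:30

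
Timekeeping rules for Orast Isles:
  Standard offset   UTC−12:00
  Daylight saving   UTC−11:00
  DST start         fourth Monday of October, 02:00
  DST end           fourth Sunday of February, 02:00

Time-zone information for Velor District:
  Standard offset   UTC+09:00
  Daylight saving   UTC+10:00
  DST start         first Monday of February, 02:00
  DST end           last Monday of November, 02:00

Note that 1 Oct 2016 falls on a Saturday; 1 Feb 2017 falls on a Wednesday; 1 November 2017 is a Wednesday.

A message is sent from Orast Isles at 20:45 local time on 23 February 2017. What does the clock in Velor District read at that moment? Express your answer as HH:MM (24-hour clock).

1 October 2016 is a Saturday, so the first Monday is October 3 and the fourth is October 24.
1 February 2017 is a Wednesday, so the first Sunday is February 5 and the fourth is February 26.
23 February 2017 lies within the daylight-saving period (24 October 2016 – 26 February 2017), so Orast Isles is on daylight time, UTC−11:00.
20:45 Orast Isles + 11h = 07:45 UTC (rolling into the next day, 24 February 2017).
1 February 2017 is a Wednesday, so the first Monday is February 6.
1 November 2017 is a Wednesday, so Mondays fall on 6, 13, 20, 27; the last is November 27.
At the standard offset (UTC+09:00), 07:45 UTC + 9h = 16:45 Velor District standard time.
The standard-time date in Velor District, 24 February 2017, lies within the daylight-saving period (6 February – 27 November), so Velor District is on daylight time, UTC+10:00.
07:45 UTC + 10h = 17:45 Velor District.

17:45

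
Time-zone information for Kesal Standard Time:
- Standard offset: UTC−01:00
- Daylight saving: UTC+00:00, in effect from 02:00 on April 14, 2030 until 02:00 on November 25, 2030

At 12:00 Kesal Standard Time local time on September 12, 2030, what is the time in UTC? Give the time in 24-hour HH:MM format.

12:00

September 12, 2030 lies within the daylight-saving period (14 April – 25 November), so Kesal Standard Time is on daylight time, UTC+00:00.
12:00 local − 0h = 12:00 UTC.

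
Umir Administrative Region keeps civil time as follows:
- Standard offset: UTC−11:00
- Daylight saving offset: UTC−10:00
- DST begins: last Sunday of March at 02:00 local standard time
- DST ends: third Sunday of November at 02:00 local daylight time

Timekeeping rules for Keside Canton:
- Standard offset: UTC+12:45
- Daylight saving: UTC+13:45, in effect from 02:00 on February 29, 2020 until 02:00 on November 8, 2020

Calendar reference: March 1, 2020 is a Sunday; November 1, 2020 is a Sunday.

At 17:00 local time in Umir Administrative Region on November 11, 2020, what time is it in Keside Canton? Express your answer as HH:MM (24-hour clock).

15:45

1 March 2020 is a Sunday, so Sundays fall on 1, 8, 15, 22, 29; the last is March 29.
1 November 2020 is a Sunday, so the first Sunday is November 1 and the third is November 15.
Daylight saving runs 29 March – 15 November; November 11, 2020 is inside that window, so Umir Administrative Region is at UTC−10:00.
17:00 Umir Administrative Region + 10h = 03:00 UTC (rolling into the next day, 12 November 2020).
At the standard offset (UTC+12:45), 03:00 UTC + 12h45m = 15:45 Keside Canton standard time.
The standard-time date in Keside Canton, November 12, 2020, does not fall between 29 February and 8 November, so daylight saving is not in effect and Keside Canton is at UTC+12:45.
03:00 UTC + 12h45m = 15:45 Keside Canton.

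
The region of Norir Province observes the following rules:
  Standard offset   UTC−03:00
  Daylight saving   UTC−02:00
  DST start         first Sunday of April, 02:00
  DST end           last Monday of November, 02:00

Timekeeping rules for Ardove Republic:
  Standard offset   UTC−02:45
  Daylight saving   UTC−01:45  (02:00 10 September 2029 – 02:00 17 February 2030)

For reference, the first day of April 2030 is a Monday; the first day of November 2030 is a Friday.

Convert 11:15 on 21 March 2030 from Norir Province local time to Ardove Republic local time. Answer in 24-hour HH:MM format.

11:30

1 April 2030 is a Monday, so the first Sunday is April 7.
1 November 2030 is a Friday, so Mondays fall on 4, 11, 18, 25; the last is November 25.
Daylight saving runs 7 April – 25 November; 21 March 2030 is outside that window, so Norir Province is on standard time at UTC−03:00.
11:15 Norir Province + 3h = 14:15 UTC.
At the standard offset (UTC−02:45), 14:15 UTC − 2h45m = 11:30 Ardove Republic standard time.
The standard-time date in Ardove Republic, 21 March 2030, does not fall between 10 September 2029 and 17 February 2030, so daylight saving is not in effect and Ardove Republic is at UTC−02:45.
14:15 UTC − 2h45m = 11:30 Ardove Republic.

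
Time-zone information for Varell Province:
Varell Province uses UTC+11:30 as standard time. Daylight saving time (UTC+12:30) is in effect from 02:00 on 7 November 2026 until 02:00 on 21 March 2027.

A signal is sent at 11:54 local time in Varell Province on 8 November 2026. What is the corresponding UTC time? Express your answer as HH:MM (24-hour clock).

8 November 2026 lies within the daylight-saving period (7 November 2026 – 21 March 2027), so Varell Province is on daylight time, UTC+12:30.
11:54 local − 12h30m = 23:24 UTC (rolling into the previous day, 7 November 2026).

23:24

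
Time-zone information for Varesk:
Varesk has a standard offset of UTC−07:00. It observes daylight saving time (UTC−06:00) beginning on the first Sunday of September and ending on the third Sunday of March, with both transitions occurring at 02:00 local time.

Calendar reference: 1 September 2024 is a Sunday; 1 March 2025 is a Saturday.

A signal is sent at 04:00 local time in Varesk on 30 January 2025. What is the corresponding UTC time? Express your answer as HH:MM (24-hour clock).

1 September 2024 is a Sunday, so the first Sunday is September 1.
1 March 2025 is a Saturday, so the first Sunday is March 2 and the third is March 16.
Daylight saving runs 1 September 2024 – 16 March 2025; 30 January 2025 is inside that window, so Varesk is at UTC−06:00.
04:00 local + 6h = 10:00 UTC.

10:00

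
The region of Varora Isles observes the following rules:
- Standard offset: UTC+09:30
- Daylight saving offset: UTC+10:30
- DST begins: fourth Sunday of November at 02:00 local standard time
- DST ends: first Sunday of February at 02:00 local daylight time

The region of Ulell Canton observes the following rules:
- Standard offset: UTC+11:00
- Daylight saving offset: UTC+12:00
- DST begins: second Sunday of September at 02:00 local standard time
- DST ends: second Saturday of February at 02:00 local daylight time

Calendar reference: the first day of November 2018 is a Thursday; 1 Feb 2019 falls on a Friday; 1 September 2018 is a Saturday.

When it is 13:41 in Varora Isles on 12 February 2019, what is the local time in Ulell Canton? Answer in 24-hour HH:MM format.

15:11

1 November 2018 is a Thursday, so the first Sunday is November 4 and the fourth is November 25.
1 February 2019 is a Friday, so the first Sunday is February 3.
12 February 2019 does not fall between 25 November 2018 and 3 February 2019, so daylight saving is not in effect and Varora Isles is at UTC+09:30.
13:41 Varora Isles − 9h30m = 04:11 UTC.
1 September 2018 is a Saturday, so the first Sunday is September 2 and the second is September 9.
1 February 2019 is a Friday, so the first Saturday is February 2 and the second is February 9.
At the standard offset (UTC+11:00), 04:11 UTC + 11h = 15:11 Ulell Canton standard time.
The standard-time date in Ulell Canton, 12 February 2019, is outside the daylight-saving period (9 September 2018 – 9 February 2019), so Ulell Canton is on standard time, UTC+11:00.
04:11 UTC + 11h = 15:11 Ulell Canton.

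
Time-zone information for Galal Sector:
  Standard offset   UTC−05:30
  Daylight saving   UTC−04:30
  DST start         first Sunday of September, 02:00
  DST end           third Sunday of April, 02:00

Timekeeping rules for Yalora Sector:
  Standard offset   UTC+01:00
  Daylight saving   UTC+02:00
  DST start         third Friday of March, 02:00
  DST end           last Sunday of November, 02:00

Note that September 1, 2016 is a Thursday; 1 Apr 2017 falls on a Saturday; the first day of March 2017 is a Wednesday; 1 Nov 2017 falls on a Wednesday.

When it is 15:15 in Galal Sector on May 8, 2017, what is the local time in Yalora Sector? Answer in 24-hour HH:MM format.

22:45

1 September 2016 is a Thursday, so the first Sunday is September 4.
1 April 2017 is a Saturday, so the first Sunday is April 2 and the third is April 16.
Daylight saving runs 4 September 2016 – 16 April 2017; May 8, 2017 is outside that window, so Galal Sector is on standard time at UTC−05:30.
15:15 Galal Sector + 5h30m = 20:45 UTC.
1 March 2017 is a Wednesday, so the first Friday is March 3 and the third is March 17.
1 November 2017 is a Wednesday, so Sundays fall on 5, 12, 19, 26; the last is November 26.
At the standard offset (UTC+01:00), 20:45 UTC + 1h = 21:45 Yalora Sector standard time.
The standard-time date in Yalora Sector, May 8, 2017, lies within the daylight-saving period (17 March – 26 November), so Yalora Sector is on daylight time, UTC+02:00.
20:45 UTC + 2h = 22:45 Yalora Sector.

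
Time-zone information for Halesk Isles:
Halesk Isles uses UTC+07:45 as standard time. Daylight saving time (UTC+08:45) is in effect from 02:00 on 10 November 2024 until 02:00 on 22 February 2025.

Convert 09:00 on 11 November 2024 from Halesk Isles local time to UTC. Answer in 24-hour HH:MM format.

Daylight saving runs 10 November 2024 – 22 February 2025; 11 November 2024 is inside that window, so Halesk Isles is at UTC+08:45.
09:00 local − 8h45m = 00:15 UTC.

00:15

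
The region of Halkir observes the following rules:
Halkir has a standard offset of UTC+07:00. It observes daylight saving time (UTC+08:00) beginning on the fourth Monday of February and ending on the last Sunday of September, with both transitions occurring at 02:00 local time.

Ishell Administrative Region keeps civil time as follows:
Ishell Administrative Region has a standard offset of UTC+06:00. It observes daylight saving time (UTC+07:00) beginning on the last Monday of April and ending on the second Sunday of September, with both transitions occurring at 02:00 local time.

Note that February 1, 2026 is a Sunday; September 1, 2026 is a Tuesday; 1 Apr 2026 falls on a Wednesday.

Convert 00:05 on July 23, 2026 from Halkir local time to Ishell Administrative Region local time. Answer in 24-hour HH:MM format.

23:05

1 February 2026 is a Sunday, so the first Monday is February 2 and the fourth is February 23.
1 September 2026 is a Tuesday, so Sundays fall on 6, 13, 20, 27; the last is September 27.
Daylight saving runs 23 February – 27 September; July 23, 2026 is inside that window, so Halkir is at UTC+08:00.
00:05 Halkir − 8h = 16:05 UTC (rolling into the previous day, 22 July 2026).
1 April 2026 is a Wednesday, so Mondays fall on 6, 13, 20, 27; the last is April 27.
1 September 2026 is a Tuesday, so the first Sunday is September 6 and the second is September 13.
At the standard offset (UTC+06:00), 16:05 UTC + 6h = 22:05 Ishell Administrative Region standard time.
Daylight saving runs 27 April – 13 September; the standard-time date in Ishell Administrative Region, July 22, 2026, is inside that window, so Ishell Administrative Region is at UTC+07:00.
16:05 UTC + 7h = 23:05 Ishell Administrative Region.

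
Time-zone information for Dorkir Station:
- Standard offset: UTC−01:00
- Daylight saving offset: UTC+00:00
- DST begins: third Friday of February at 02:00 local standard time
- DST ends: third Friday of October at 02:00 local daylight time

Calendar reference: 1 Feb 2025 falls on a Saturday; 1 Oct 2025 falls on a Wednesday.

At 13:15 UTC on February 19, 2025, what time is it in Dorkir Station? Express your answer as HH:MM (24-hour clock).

12:15

1 February 2025 is a Saturday, so the first Friday is February 7 and the third is February 21.
1 October 2025 is a Wednesday, so the first Friday is October 3 and the third is October 17.
At the standard offset (UTC−01:00), 13:15 UTC − 1h = 12:15 Dorkir Station standard time.
Daylight saving runs 21 February – 17 October; the standard-time date in Dorkir Station, February 19, 2025, is outside that window, so Dorkir Station is on standard time at UTC−01:00.
13:15 UTC − 1h = 12:15 local.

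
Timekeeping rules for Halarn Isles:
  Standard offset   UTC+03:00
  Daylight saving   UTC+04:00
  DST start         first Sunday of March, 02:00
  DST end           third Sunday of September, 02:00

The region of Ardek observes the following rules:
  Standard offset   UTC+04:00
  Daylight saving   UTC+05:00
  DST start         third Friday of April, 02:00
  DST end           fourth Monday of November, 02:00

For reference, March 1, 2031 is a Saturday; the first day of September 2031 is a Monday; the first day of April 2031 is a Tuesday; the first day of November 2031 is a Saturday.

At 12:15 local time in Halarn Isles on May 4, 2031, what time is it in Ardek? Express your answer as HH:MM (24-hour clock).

1 March 2031 is a Saturday, so the first Sunday is March 2.
1 September 2031 is a Monday, so the first Sunday is September 7 and the third is September 21.
Daylight saving runs 2 March – 21 September; May 4, 2031 is inside that window, so Halarn Isles is at UTC+04:00.
12:15 Halarn Isles − 4h = 08:15 UTC.
1 April 2031 is a Tuesday, so the first Friday is April 4 and the third is April 18.
1 November 2031 is a Saturday, so the first Monday is November 3 and the fourth is November 24.
At the standard offset (UTC+04:00), 08:15 UTC + 4h = 12:15 Ardek standard time.
The standard-time date in Ardek, May 4, 2031, lies within the daylight-saving period (18 April – 24 November), so Ardek is on daylight time, UTC+05:00.
08:15 UTC + 5h = 13:15 Ardek.

13:15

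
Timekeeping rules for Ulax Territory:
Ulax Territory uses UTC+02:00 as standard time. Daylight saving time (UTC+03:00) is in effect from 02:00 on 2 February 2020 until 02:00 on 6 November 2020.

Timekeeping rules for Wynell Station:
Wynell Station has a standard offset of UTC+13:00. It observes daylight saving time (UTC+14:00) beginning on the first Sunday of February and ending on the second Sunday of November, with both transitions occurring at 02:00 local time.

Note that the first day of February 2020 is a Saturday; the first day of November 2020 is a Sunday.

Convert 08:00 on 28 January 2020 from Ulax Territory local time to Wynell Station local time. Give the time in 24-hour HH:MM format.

19:00

28 January 2020 is outside the daylight-saving period (2 February – 6 November), so Ulax Territory is on standard time, UTC+02:00.
08:00 Ulax Territory − 2h = 06:00 UTC.
1 February 2020 is a Saturday, so the first Sunday is February 2.
1 November 2020 is a Sunday, so the first Sunday is November 1 and the second is November 8.
At the standard offset (UTC+13:00), 06:00 UTC + 13h = 19:00 Wynell Station standard time.
The standard-time date in Wynell Station, 28 January 2020, does not fall between 2 February and 8 November, so daylight saving is not in effect and Wynell Station is at UTC+13:00.
06:00 UTC + 13h = 19:00 Wynell Station.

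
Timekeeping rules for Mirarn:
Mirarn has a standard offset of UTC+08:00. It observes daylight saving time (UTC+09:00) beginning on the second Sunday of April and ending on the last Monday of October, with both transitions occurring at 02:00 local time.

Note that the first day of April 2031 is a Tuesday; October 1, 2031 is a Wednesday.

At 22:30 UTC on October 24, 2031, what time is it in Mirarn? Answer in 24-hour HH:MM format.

1 April 2031 is a Tuesday, so the first Sunday is April 6 and the second is April 13.
1 October 2031 is a Wednesday, so Mondays fall on 6, 13, 20, 27; the last is October 27.
At the standard offset (UTC+08:00), 22:30 UTC + 8h = 06:30 Mirarn standard time (rolling into the next day, 25 October 2031).
The standard-time date in Mirarn, October 25, 2031, falls between 13 April and 27 October, so daylight saving is in effect and Mirarn is at UTC+09:00.
22:30 UTC + 9h = 07:30 local (rolling into the next day, 25 October 2031).

07:30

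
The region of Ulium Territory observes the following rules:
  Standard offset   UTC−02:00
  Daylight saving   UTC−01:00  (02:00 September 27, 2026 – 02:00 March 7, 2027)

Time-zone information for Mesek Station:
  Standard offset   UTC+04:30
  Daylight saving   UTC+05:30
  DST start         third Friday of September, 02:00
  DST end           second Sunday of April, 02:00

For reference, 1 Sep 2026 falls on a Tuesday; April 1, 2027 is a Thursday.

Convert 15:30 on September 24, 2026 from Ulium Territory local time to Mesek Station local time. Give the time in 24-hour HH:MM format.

23:00

Daylight saving runs 27 September 2026 – 7 March 2027; September 24, 2026 is outside that window, so Ulium Territory is on standard time at UTC−02:00.
15:30 Ulium Territory + 2h = 17:30 UTC.
1 September 2026 is a Tuesday, so the first Friday is September 4 and the third is September 18.
1 April 2027 is a Thursday, so the first Sunday is April 4 and the second is April 11.
At the standard offset (UTC+04:30), 17:30 UTC + 4h30m = 22:00 Mesek Station standard time.
The standard-time date in Mesek Station, September 24, 2026, falls between 18 September 2026 and 11 April 2027, so daylight saving is in effect and Mesek Station is at UTC+05:30.
17:30 UTC + 5h30m = 23:00 Mesek Station.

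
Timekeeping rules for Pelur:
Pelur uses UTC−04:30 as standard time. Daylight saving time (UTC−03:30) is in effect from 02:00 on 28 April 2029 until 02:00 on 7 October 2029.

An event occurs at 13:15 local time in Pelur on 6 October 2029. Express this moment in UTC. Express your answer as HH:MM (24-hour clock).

16:45

Daylight saving runs 28 April – 7 October; 6 October 2029 is inside that window, so Pelur is at UTC−03:30.
13:15 local + 3h30m = 16:45 UTC.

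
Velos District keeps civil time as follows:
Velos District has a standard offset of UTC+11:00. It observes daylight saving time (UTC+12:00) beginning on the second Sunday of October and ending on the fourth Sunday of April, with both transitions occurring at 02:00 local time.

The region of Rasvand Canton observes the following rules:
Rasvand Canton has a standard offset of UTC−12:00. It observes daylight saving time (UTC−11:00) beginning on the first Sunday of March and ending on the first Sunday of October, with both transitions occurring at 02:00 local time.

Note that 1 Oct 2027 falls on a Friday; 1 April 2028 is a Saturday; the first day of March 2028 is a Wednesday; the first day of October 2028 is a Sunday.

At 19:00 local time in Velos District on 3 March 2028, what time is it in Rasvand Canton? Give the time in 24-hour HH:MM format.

1 October 2027 is a Friday, so the first Sunday is October 3 and the second is October 10.
1 April 2028 is a Saturday, so the first Sunday is April 2 and the fourth is April 23.
3 March 2028 lies within the daylight-saving period (10 October 2027 – 23 April 2028), so Velos District is on daylight time, UTC+12:00.
19:00 Velos District − 12h = 07:00 UTC.
1 March 2028 is a Wednesday, so the first Sunday is March 5.
1 October 2028 is a Sunday, so the first Sunday is October 1.
At the standard offset (UTC−12:00), 07:00 UTC − 12h = 19:00 Rasvand Canton standard time (rolling into the previous day, 2 March 2028).
The standard-time date in Rasvand Canton, 2 March 2028, is outside the daylight-saving period (5 March – 1 October), so Rasvand Canton is on standard time, UTC−12:00.
07:00 UTC − 12h = 19:00 Rasvand Canton (rolling into the previous day, 2 March 2028).

19:00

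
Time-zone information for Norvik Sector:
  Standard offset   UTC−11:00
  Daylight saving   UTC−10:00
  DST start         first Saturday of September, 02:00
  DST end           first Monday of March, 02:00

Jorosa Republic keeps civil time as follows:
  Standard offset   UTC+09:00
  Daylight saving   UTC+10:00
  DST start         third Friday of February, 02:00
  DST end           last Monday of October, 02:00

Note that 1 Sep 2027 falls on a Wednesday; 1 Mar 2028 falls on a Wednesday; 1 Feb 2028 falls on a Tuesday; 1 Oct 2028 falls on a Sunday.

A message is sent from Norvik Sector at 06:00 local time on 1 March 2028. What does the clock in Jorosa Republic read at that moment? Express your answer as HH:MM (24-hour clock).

02:00

1 September 2027 is a Wednesday, so the first Saturday is September 4.
1 March 2028 is a Wednesday, so the first Monday is March 6.
Daylight saving runs 4 September 2027 – 6 March 2028; 1 March 2028 is inside that window, so Norvik Sector is at UTC−10:00.
06:00 Norvik Sector + 10h = 16:00 UTC.
1 February 2028 is a Tuesday, so the first Friday is February 4 and the third is February 18.
1 October 2028 is a Sunday, so Mondays fall on 2, 9, 16, 23, 30; the last is October 30.
At the standard offset (UTC+09:00), 16:00 UTC + 9h = 01:00 Jorosa Republic standard time (rolling into the next day, 2 March 2028).
The standard-time date in Jorosa Republic, 2 March 2028, lies within the daylight-saving period (18 February – 30 October), so Jorosa Republic is on daylight time, UTC+10:00.
16:00 UTC + 10h = 02:00 Jorosa Republic (rolling into the next day, 2 March 2028).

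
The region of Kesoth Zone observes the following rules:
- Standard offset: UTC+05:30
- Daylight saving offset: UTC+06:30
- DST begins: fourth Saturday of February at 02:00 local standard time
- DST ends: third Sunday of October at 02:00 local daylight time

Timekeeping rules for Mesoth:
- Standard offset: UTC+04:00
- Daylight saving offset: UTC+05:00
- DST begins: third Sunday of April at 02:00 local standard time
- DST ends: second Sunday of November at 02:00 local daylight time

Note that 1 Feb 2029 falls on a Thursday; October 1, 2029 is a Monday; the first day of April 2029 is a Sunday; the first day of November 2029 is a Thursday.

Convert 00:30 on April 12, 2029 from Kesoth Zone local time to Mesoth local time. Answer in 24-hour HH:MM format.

1 February 2029 is a Thursday, so the first Saturday is February 3 and the fourth is February 24.
1 October 2029 is a Monday, so the first Sunday is October 7 and the third is October 21.
April 12, 2029 lies within the daylight-saving period (24 February – 21 October), so Kesoth Zone is on daylight time, UTC+06:30.
00:30 Kesoth Zone − 6h30m = 18:00 UTC (rolling into the previous day, 11 April 2029).
1 April 2029 is a Sunday, so the first Sunday is April 1 and the third is April 15.
1 November 2029 is a Thursday, so the first Sunday is November 4 and the second is November 11.
At the standard offset (UTC+04:00), 18:00 UTC + 4h = 22:00 Mesoth standard time.
The standard-time date in Mesoth, April 11, 2029, is outside the daylight-saving period (15 April – 11 November), so Mesoth is on standard time, UTC+04:00.
18:00 UTC + 4h = 22:00 Mesoth.

22:00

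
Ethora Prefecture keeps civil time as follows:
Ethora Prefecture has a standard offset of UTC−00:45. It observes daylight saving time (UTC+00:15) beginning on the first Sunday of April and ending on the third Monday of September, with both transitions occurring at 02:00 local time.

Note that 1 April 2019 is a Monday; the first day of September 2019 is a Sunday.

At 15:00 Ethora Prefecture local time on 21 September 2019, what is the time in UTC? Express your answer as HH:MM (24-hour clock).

15:45

1 April 2019 is a Monday, so the first Sunday is April 7.
1 September 2019 is a Sunday, so the first Monday is September 2 and the third is September 16.
21 September 2019 does not fall between 7 April and 16 September, so daylight saving is not in effect and Ethora Prefecture is at UTC−00:45.
15:00 local + 0h45m = 15:45 UTC.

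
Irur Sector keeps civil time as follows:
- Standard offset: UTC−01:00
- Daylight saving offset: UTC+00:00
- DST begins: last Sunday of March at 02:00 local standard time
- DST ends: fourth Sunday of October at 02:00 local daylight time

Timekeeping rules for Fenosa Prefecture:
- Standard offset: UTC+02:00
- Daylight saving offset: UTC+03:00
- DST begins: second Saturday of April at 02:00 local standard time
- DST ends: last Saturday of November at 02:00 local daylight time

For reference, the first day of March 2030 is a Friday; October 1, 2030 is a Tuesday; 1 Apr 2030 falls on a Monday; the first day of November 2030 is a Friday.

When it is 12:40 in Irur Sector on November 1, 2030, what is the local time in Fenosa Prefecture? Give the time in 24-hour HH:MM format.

1 March 2030 is a Friday, so Sundays fall on 3, 10, 17, 24, 31; the last is March 31.
1 October 2030 is a Tuesday, so the first Sunday is October 6 and the fourth is October 27.
November 1, 2030 is outside the daylight-saving period (31 March – 27 October), so Irur Sector is on standard time, UTC−01:00.
12:40 Irur Sector + 1h = 13:40 UTC.
1 April 2030 is a Monday, so the first Saturday is April 6 and the second is April 13.
1 November 2030 is a Friday, so Saturdays fall on 2, 9, 16, 23, 30; the last is November 30.
At the standard offset (UTC+02:00), 13:40 UTC + 2h = 15:40 Fenosa Prefecture standard time.
The standard-time date in Fenosa Prefecture, November 1, 2030, falls between 13 April and 30 November, so daylight saving is in effect and Fenosa Prefecture is at UTC+03:00.
13:40 UTC + 3h = 16:40 Fenosa Prefecture.

16:40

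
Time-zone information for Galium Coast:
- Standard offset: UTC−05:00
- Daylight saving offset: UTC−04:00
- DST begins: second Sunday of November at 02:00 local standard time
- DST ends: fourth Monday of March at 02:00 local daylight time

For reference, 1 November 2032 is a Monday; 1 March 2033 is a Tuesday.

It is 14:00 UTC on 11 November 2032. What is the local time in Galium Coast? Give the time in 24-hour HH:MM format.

09:00

1 November 2032 is a Monday, so the first Sunday is November 7 and the second is November 14.
1 March 2033 is a Tuesday, so the first Monday is March 7 and the fourth is March 28.
At the standard offset (UTC−05:00), 14:00 UTC − 5h = 09:00 Galium Coast standard time.
The standard-time date in Galium Coast, 11 November 2032, does not fall between 14 November 2032 and 28 March 2033, so daylight saving is not in effect and Galium Coast is at UTC−05:00.
14:00 UTC − 5h = 09:00 local.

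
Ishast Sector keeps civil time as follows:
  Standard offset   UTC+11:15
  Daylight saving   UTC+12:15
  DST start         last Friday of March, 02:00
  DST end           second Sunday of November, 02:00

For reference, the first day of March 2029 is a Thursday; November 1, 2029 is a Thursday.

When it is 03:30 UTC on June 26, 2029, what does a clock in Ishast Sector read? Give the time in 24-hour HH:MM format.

15:45

1 March 2029 is a Thursday, so Fridays fall on 2, 9, 16, 23, 30; the last is March 30.
1 November 2029 is a Thursday, so the first Sunday is November 4 and the second is November 11.
At the standard offset (UTC+11:15), 03:30 UTC + 11h15m = 14:45 Ishast Sector standard time.
The standard-time date in Ishast Sector, June 26, 2029, falls between 30 March and 11 November, so daylight saving is in effect and Ishast Sector is at UTC+12:15.
03:30 UTC + 12h15m = 15:45 local.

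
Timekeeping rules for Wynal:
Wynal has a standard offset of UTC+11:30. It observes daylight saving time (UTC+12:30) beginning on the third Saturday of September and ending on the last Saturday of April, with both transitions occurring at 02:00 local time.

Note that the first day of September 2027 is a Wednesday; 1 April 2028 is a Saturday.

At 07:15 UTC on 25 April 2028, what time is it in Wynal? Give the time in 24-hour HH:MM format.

19:45

1 September 2027 is a Wednesday, so the first Saturday is September 4 and the third is September 18.
1 April 2028 is a Saturday, so Saturdays fall on 1, 8, 15, 22, 29; the last is April 29.
At the standard offset (UTC+11:30), 07:15 UTC + 11h30m = 18:45 Wynal standard time.
The standard-time date in Wynal, 25 April 2028, falls between 18 September 2027 and 29 April 2028, so daylight saving is in effect and Wynal is at UTC+12:30.
07:15 UTC + 12h30m = 19:45 local.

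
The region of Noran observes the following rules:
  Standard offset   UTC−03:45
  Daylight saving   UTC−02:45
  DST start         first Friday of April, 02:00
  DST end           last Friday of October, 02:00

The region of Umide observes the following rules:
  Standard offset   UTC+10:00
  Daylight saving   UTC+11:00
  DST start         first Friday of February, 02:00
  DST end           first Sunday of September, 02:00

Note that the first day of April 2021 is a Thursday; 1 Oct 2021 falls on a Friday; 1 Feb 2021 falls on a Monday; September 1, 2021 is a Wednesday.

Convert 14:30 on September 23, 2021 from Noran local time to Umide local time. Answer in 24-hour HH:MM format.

1 April 2021 is a Thursday, so the first Friday is April 2.
1 October 2021 is a Friday, so Fridays fall on 1, 8, 15, 22, 29; the last is October 29.
September 23, 2021 falls between 2 April and 29 October, so daylight saving is in effect and Noran is at UTC−02:45.
14:30 Noran + 2h45m = 17:15 UTC.
1 February 2021 is a Monday, so the first Friday is February 5.
1 September 2021 is a Wednesday, so the first Sunday is September 5.
At the standard offset (UTC+10:00), 17:15 UTC + 10h = 03:15 Umide standard time (rolling into the next day, 24 September 2021).
Daylight saving runs 5 February – 5 September; the standard-time date in Umide, September 24, 2021, is outside that window, so Umide is on standard time at UTC+10:00.
17:15 UTC + 10h = 03:15 Umide (rolling into the next day, 24 September 2021).

03:15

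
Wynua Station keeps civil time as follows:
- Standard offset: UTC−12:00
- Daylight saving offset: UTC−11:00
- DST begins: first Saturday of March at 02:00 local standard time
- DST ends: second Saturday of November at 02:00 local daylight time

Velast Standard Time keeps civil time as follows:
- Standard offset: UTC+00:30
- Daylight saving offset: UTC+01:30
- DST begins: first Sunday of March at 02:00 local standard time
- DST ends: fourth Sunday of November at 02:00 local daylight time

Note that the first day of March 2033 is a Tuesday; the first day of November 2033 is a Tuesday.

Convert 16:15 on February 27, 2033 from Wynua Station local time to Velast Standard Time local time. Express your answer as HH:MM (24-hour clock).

04:45

1 March 2033 is a Tuesday, so the first Saturday is March 5.
1 November 2033 is a Tuesday, so the first Saturday is November 5 and the second is November 12.
February 27, 2033 does not fall between 5 March and 12 November, so daylight saving is not in effect and Wynua Station is at UTC−12:00.
16:15 Wynua Station + 12h = 04:15 UTC (rolling into the next day, 28 February 2033).
1 March 2033 is a Tuesday, so the first Sunday is March 6.
1 November 2033 is a Tuesday, so the first Sunday is November 6 and the fourth is November 27.
At the standard offset (UTC+00:30), 04:15 UTC + 0h30m = 04:45 Velast Standard Time standard time.
The standard-time date in Velast Standard Time, February 28, 2033, is outside the daylight-saving period (6 March – 27 November), so Velast Standard Time is on standard time, UTC+00:30.
04:15 UTC + 0h30m = 04:45 Velast Standard Time.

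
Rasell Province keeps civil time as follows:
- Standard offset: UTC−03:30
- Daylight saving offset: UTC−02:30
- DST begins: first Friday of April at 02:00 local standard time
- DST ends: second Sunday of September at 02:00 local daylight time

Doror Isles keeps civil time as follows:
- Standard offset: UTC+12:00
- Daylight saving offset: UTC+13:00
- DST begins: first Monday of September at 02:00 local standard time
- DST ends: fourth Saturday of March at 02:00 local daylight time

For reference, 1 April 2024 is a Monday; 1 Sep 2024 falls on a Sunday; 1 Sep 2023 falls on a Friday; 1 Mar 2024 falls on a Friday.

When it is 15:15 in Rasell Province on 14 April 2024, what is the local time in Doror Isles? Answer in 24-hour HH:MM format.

1 April 2024 is a Monday, so the first Friday is April 5.
1 September 2024 is a Sunday, so the first Sunday is September 1 and the second is September 8.
14 April 2024 falls between 5 April and 8 September, so daylight saving is in effect and Rasell Province is at UTC−02:30.
15:15 Rasell Province + 2h30m = 17:45 UTC.
1 September 2023 is a Friday, so the first Monday is September 4.
1 March 2024 is a Friday, so the first Saturday is March 2 and the fourth is March 23.
At the standard offset (UTC+12:00), 17:45 UTC + 12h = 05:45 Doror Isles standard time (rolling into the next day, 15 April 2024).
Daylight saving runs 4 September 2023 – 23 March 2024; the standard-time date in Doror Isles, 15 April 2024, is outside that window, so Doror Isles is on standard time at UTC+12:00.
17:45 UTC + 12h = 05:45 Doror Isles (rolling into the next day, 15 April 2024).

05:45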